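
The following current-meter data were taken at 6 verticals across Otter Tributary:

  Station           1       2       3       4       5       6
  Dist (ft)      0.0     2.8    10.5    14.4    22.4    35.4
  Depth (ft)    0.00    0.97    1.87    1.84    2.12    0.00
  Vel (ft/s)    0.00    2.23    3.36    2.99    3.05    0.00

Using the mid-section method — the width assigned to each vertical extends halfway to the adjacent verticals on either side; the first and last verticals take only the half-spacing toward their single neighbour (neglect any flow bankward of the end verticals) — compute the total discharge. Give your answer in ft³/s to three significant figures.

w_2 = (10.5 − 0.0)/2 = 5.25 ft; q_2 = 2.23 × 0.97 × 5.25 = 11.36 ft³/s
w_3 = (14.4 − 2.8)/2 = 5.8 ft; q_3 = 3.36 × 1.87 × 5.8 = 36.44 ft³/s
w_4 = (22.4 − 10.5)/2 = 5.95 ft; q_4 = 2.99 × 1.84 × 5.95 = 32.73 ft³/s
w_5 = (35.4 − 14.4)/2 = 10.5 ft; q_5 = 3.05 × 2.12 × 10.5 = 67.89 ft³/s
Stations 1, 6 contribute zero (depth or velocity is 0).
Q = Σ qᵢ = 148.4 ft³/s

148 ft³/s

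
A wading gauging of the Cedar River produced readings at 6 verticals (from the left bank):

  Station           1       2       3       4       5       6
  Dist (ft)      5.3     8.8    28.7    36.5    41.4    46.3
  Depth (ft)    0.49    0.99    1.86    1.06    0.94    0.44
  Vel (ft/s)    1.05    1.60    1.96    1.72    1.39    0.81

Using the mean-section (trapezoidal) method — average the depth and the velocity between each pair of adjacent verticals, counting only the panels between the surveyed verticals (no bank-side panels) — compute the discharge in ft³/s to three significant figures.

86.2 ft³/s

Panel 1-2: Δb = 3.5 ft, d̄ = (0.49+0.99)/2 = 0.74, v̄ = (1.05+1.60)/2 = 1.325 → q = 3.5×0.74×1.325 = 3.432 ft³/s
Panel 2-3: Δb = 19.9 ft, d̄ = (0.99+1.86)/2 = 1.425, v̄ = (1.60+1.96)/2 = 1.78 → q = 19.9×1.425×1.78 = 50.48 ft³/s
Panel 3-4: Δb = 7.8 ft, d̄ = (1.86+1.06)/2 = 1.46, v̄ = (1.96+1.72)/2 = 1.84 → q = 7.8×1.46×1.84 = 20.95 ft³/s
Panel 4-5: Δb = 4.9 ft, d̄ = (1.06+0.94)/2 = 1, v̄ = (1.72+1.39)/2 = 1.555 → q = 4.9×1×1.555 = 7.620 ft³/s
Panel 5-6: Δb = 4.9 ft, d̄ = (0.94+0.44)/2 = 0.69, v̄ = (1.39+0.81)/2 = 1.1 → q = 4.9×0.69×1.1 = 3.719 ft³/s
Q = Σ q = 86.20 ft³/s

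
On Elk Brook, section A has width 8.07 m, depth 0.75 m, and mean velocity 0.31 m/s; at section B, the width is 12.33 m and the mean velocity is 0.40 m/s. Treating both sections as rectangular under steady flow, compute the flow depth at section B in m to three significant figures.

Q = A₁V₁ = (8.07×0.75) × 0.31 = 1.876 m³/s
d₂ = Q/(b₂ V₂) = 1.876/(12.33×0.40) = 0.3804 m

0.380 m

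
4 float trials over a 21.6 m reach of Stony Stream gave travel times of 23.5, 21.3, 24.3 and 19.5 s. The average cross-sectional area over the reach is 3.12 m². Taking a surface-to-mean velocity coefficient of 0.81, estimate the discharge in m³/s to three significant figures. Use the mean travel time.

t̄ = (23.5 + 21.3 + 24.3 + 19.5) / 4 = 22.15 s
v_surface = L / t̄ = 21.6 / 22.15 = 0.9752 m/s
v_mean = 0.81 × 0.9752 = 0.7899 m/s
Q = A × v_mean = 3.12 × 0.7899 = 2.464 m³/s

2.46 m³/s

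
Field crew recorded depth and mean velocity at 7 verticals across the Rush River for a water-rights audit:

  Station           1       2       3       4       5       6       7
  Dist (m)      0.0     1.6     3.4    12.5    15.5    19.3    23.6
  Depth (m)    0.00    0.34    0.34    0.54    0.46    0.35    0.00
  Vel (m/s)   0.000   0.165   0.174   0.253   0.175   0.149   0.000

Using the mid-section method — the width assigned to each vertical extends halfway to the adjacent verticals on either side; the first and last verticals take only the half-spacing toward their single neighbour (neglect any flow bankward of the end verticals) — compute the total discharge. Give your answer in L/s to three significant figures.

1730 L/s

w_2 = (3.4 − 0.0)/2 = 1.7 m; q_2 = 0.165 × 0.34 × 1.7 = 0.09537 m³/s
w_3 = (12.5 − 1.6)/2 = 5.45 m; q_3 = 0.174 × 0.34 × 5.45 = 0.3224 m³/s
w_4 = (15.5 − 3.4)/2 = 6.05 m; q_4 = 0.253 × 0.54 × 6.05 = 0.8266 m³/s
w_5 = (19.3 − 12.5)/2 = 3.4 m; q_5 = 0.175 × 0.46 × 3.4 = 0.2737 m³/s
w_6 = (23.6 − 15.5)/2 = 4.05 m; q_6 = 0.149 × 0.35 × 4.05 = 0.2112 m³/s
Stations 1, 7 contribute zero (depth or velocity is 0).
Q = Σ qᵢ = 1.729 m³/s
= 1.729 × 1000 = 1729 L/s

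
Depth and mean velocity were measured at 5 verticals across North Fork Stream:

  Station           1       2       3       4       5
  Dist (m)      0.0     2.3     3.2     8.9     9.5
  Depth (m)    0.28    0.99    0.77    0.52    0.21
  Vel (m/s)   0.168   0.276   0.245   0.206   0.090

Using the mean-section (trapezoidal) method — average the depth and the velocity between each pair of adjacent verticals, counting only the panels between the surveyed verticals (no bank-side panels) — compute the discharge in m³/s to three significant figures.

1.39 m³/s

Panel 1-2: Δb = 2.3 m, d̄ = (0.28+0.99)/2 = 0.635, v̄ = (0.168+0.276)/2 = 0.222 → q = 2.3×0.635×0.222 = 0.3242 m³/s
Panel 2-3: Δb = 0.9 m, d̄ = (0.99+0.77)/2 = 0.88, v̄ = (0.276+0.245)/2 = 0.2605 → q = 0.9×0.88×0.2605 = 0.2063 m³/s
Panel 3-4: Δb = 5.7 m, d̄ = (0.77+0.52)/2 = 0.645, v̄ = (0.245+0.206)/2 = 0.2255 → q = 5.7×0.645×0.2255 = 0.8291 m³/s
Panel 4-5: Δb = 0.6 m, d̄ = (0.52+0.21)/2 = 0.365, v̄ = (0.206+0.090)/2 = 0.148 → q = 0.6×0.365×0.148 = 0.03241 m³/s
Q = Σ q = 1.392 m³/s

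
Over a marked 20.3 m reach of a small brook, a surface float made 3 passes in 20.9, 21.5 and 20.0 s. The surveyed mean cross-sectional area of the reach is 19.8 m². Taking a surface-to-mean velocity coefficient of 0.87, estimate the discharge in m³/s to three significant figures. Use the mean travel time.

t̄ = (20.9 + 21.5 + 20.0) / 3 = 20.8 s
v_surface = L / t̄ = 20.3 / 20.8 = 0.9760 m/s
v_mean = 0.87 × 0.9760 = 0.8491 m/s
Q = A × v_mean = 19.8 × 0.8491 = 16.81 m³/s

16.8 m³/s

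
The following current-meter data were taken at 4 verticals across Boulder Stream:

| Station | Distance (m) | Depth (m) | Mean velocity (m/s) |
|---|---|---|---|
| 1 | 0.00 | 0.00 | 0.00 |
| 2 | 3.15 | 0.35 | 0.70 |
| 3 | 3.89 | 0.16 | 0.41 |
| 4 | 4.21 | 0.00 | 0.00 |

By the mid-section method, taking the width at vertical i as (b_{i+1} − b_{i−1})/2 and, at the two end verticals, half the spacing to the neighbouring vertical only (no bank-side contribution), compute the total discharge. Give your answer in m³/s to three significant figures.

w_2 = (3.89 − 0.00)/2 = 1.945 m; q_2 = 0.70 × 0.35 × 1.945 = 0.4765 m³/s
w_3 = (4.21 − 3.15)/2 = 0.53 m; q_3 = 0.41 × 0.16 × 0.53 = 0.03477 m³/s
Stations 1, 4 contribute zero (depth or velocity is 0).
Q = Σ qᵢ = 0.5113 m³/s

0.511 m³/s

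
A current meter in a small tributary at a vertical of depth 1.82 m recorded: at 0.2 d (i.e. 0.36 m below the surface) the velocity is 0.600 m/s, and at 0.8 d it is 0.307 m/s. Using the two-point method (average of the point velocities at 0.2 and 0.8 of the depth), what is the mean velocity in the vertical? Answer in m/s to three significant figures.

v̄ = (0.600 + 0.307) / 2 = 0.4535 m/s

0.454 m/s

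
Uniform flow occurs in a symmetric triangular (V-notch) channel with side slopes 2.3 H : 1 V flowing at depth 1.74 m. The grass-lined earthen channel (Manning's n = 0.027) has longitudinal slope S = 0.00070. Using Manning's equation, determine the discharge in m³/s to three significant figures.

A = z·y² = 2.3×1.74² = 6.963 m²
P = 2y√(1+z²) = 2×1.74×√(1+2.3²) = 8.728 m
R = A/P = 6.963/8.728 = 0.7979 m
Q = (1/n)·A·R^(2/3)·S^(1/2) = (1/0.027) × 6.963 × 0.7979^(2/3) × 0.00070^(1/2) = 5.870 m³/s

5.87 m³/s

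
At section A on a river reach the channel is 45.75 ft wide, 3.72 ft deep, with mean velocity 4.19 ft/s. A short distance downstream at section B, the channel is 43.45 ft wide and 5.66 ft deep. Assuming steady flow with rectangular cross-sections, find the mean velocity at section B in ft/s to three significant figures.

Q = A₁V₁ = (45.75×3.72) × 4.19 = 713.1 ft³/s
A₂ = 43.45 × 5.66 = 245.9 ft²
V₂ = Q/A₂ = 713.1/245.9 = 2.900 ft/s

2.90 ft/s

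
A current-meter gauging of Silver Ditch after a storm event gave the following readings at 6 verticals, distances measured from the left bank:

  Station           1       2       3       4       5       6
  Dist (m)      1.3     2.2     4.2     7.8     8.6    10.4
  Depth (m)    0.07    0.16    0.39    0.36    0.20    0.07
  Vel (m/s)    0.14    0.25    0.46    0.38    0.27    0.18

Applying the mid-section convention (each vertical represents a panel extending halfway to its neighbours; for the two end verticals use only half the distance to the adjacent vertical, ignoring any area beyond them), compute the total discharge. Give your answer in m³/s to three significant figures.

w_1 = (2.2 − 1.3)/2 = 0.45 m; q_1 = 0.14 × 0.07 × 0.45 = 0.004410 m³/s
w_2 = (4.2 − 1.3)/2 = 1.45 m; q_2 = 0.25 × 0.16 × 1.45 = 0.05800 m³/s
w_3 = (7.8 − 2.2)/2 = 2.8 m; q_3 = 0.46 × 0.39 × 2.8 = 0.5023 m³/s
w_4 = (8.6 − 4.2)/2 = 2.2 m; q_4 = 0.38 × 0.36 × 2.2 = 0.3010 m³/s
w_5 = (10.4 − 7.8)/2 = 1.3 m; q_5 = 0.27 × 0.20 × 1.3 = 0.07020 m³/s
w_6 = (10.4 − 8.6)/2 = 0.9 m; q_6 = 0.18 × 0.07 × 0.9 = 0.01134 m³/s
Q = Σ qᵢ = 0.9472 m³/s

0.947 m³/s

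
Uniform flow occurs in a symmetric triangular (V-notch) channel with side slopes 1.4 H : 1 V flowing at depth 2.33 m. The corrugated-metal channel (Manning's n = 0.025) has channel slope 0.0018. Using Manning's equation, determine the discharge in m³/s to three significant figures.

12.4 m³/s

A = z·y² = 1.4×2.33² = 7.600 m²
P = 2y√(1+z²) = 2×2.33×√(1+1.4²) = 8.017 m
R = A/P = 7.600/8.017 = 0.9480 m
Q = (1/n)·A·R^(2/3)·S^(1/2) = (1/0.025) × 7.600 × 0.9480^(2/3) × 0.0018^(1/2) = 12.45 m³/s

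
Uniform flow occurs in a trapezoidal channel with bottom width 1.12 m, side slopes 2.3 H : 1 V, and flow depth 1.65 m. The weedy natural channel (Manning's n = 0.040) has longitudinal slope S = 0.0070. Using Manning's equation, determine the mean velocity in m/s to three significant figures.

A = (b + z·y)·y = (1.12 + 2.3×1.65)×1.65 = 8.110 m²
P = b + 2y√(1+z²) = 1.12 + 2×1.65×√(1+2.3²) = 9.396 m
R = A/P = 8.110/9.396 = 0.8631 m
Q = (1/n)·A·R^(2/3)·S^(1/2) = (1/0.040) × 8.110 × 0.8631^(2/3) × 0.0070^(1/2) = 15.38 m³/s
V = Q/A = 15.38/8.110 = 1.896 m/s

1.90 m/s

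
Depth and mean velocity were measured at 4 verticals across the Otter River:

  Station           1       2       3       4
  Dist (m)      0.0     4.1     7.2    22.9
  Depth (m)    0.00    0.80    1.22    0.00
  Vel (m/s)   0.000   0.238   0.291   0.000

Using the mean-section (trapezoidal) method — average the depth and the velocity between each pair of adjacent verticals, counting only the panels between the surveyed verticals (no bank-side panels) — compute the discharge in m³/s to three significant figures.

2.42 m³/s

Panel 1-2: Δb = 4.1 m, d̄ = (0.00+0.80)/2 = 0.4, v̄ = (0.000+0.238)/2 = 0.119 → q = 4.1×0.4×0.119 = 0.1952 m³/s
Panel 2-3: Δb = 3.1 m, d̄ = (0.80+1.22)/2 = 1.01, v̄ = (0.238+0.291)/2 = 0.2645 → q = 3.1×1.01×0.2645 = 0.8281 m³/s
Panel 3-4: Δb = 15.7 m, d̄ = (1.22+0.00)/2 = 0.61, v̄ = (0.291+0.000)/2 = 0.1455 → q = 15.7×0.61×0.1455 = 1.393 m³/s
Q = Σ q = 2.417 m³/s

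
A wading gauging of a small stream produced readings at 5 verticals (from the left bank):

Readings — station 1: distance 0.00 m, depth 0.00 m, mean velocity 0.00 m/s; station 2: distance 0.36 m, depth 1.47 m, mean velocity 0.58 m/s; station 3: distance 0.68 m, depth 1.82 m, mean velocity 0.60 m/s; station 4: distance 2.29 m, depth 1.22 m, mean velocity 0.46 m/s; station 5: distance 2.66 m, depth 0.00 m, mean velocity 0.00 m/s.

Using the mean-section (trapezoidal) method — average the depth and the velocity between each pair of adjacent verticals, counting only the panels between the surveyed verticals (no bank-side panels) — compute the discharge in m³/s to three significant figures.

1.74 m³/s

Panel 1-2: Δb = 0.36 m, d̄ = (0.00+1.47)/2 = 0.735, v̄ = (0.00+0.58)/2 = 0.29 → q = 0.36×0.735×0.29 = 0.07673 m³/s
Panel 2-3: Δb = 0.32 m, d̄ = (1.47+1.82)/2 = 1.645, v̄ = (0.58+0.60)/2 = 0.59 → q = 0.32×1.645×0.59 = 0.3106 m³/s
Panel 3-4: Δb = 1.61 m, d̄ = (1.82+1.22)/2 = 1.52, v̄ = (0.60+0.46)/2 = 0.53 → q = 1.61×1.52×0.53 = 1.297 m³/s
Panel 4-5: Δb = 0.37 m, d̄ = (1.22+0.00)/2 = 0.61, v̄ = (0.46+0.00)/2 = 0.23 → q = 0.37×0.61×0.23 = 0.05191 m³/s
Q = Σ q = 1.736 m³/s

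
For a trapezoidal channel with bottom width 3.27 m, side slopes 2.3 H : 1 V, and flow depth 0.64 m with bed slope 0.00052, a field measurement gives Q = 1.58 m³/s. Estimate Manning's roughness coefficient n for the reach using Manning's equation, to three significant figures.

0.0264

A = (b + z·y)·y = (3.27 + 2.3×0.64)×0.64 = 3.035 m²
P = b + 2y√(1+z²) = 3.27 + 2×0.64×√(1+2.3²) = 6.480 m
R = A/P = 3.035/6.480 = 0.4683 m
n = (1/Q)·A·R^(2/3)·S^(1/2) = (1/1.58) × 3.035 × 0.6031 × 0.02280 = 0.02642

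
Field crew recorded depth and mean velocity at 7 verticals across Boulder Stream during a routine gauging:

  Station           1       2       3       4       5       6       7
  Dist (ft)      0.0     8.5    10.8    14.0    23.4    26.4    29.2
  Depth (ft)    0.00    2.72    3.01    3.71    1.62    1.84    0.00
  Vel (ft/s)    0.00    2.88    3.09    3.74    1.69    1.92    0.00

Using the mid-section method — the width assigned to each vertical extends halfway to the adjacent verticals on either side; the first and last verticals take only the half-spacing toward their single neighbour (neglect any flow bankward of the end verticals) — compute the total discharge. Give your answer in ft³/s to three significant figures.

w_2 = (10.8 − 0.0)/2 = 5.4 ft; q_2 = 2.88 × 2.72 × 5.4 = 42.30 ft³/s
w_3 = (14.0 − 8.5)/2 = 2.75 ft; q_3 = 3.09 × 3.01 × 2.75 = 25.58 ft³/s
w_4 = (23.4 − 10.8)/2 = 6.3 ft; q_4 = 3.74 × 3.71 × 6.3 = 87.42 ft³/s
w_5 = (26.4 − 14.0)/2 = 6.2 ft; q_5 = 1.69 × 1.62 × 6.2 = 16.97 ft³/s
w_6 = (29.2 − 23.4)/2 = 2.9 ft; q_6 = 1.92 × 1.84 × 2.9 = 10.25 ft³/s
Stations 1, 7 contribute zero (depth or velocity is 0).
Q = Σ qᵢ = 182.5 ft³/s

183 ft³/s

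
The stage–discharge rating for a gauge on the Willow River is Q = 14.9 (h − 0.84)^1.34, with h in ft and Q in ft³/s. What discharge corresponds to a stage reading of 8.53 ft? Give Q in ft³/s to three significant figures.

Q = 14.9 × (8.53 − 0.84)^1.34 = 14.9 × 7.69^1.34 = 229.3 ft³/s

229 ft³/s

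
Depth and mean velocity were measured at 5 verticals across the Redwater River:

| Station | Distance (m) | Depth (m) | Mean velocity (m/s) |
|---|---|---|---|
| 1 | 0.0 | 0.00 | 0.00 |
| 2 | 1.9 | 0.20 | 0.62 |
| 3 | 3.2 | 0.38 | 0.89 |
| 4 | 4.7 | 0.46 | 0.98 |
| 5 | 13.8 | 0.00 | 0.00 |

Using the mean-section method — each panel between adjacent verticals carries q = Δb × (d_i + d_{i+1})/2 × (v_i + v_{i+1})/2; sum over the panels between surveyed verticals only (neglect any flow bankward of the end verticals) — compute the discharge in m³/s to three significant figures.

Panel 1-2: Δb = 1.9 m, d̄ = (0.00+0.20)/2 = 0.1, v̄ = (0.00+0.62)/2 = 0.31 → q = 1.9×0.1×0.31 = 0.05890 m³/s
Panel 2-3: Δb = 1.3 m, d̄ = (0.20+0.38)/2 = 0.29, v̄ = (0.62+0.89)/2 = 0.755 → q = 1.3×0.29×0.755 = 0.2846 m³/s
Panel 3-4: Δb = 1.5 m, d̄ = (0.38+0.46)/2 = 0.42, v̄ = (0.89+0.98)/2 = 0.935 → q = 1.5×0.42×0.935 = 0.5891 m³/s
Panel 4-5: Δb = 9.1 m, d̄ = (0.46+0.00)/2 = 0.23, v̄ = (0.98+0.00)/2 = 0.49 → q = 9.1×0.23×0.49 = 1.026 m³/s
Q = Σ q = 1.958 m³/s

1.96 m³/s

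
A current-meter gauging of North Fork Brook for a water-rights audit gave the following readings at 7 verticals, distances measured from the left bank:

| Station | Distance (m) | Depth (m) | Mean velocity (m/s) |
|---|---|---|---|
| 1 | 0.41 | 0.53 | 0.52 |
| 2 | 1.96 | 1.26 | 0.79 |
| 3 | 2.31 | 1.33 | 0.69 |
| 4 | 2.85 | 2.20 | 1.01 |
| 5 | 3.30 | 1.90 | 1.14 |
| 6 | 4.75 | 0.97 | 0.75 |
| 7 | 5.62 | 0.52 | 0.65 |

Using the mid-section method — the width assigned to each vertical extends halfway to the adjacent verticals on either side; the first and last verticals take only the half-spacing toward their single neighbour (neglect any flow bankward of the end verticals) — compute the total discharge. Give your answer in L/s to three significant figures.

w_1 = (1.96 − 0.41)/2 = 0.775 m; q_1 = 0.52 × 0.53 × 0.775 = 0.2136 m³/s
w_2 = (2.31 − 0.41)/2 = 0.95 m; q_2 = 0.79 × 1.26 × 0.95 = 0.9456 m³/s
w_3 = (2.85 − 1.96)/2 = 0.445 m; q_3 = 0.69 × 1.33 × 0.445 = 0.4084 m³/s
w_4 = (3.30 − 2.31)/2 = 0.495 m; q_4 = 1.01 × 2.20 × 0.495 = 1.100 m³/s
w_5 = (4.75 − 2.85)/2 = 0.95 m; q_5 = 1.14 × 1.90 × 0.95 = 2.058 m³/s
w_6 = (5.62 − 3.30)/2 = 1.16 m; q_6 = 0.75 × 0.97 × 1.16 = 0.8439 m³/s
w_7 = (5.62 − 4.75)/2 = 0.435 m; q_7 = 0.65 × 0.52 × 0.435 = 0.1470 m³/s
Q = Σ qᵢ = 5.716 m³/s
= 5.716 × 1000 = 5716 L/s

5720 L/s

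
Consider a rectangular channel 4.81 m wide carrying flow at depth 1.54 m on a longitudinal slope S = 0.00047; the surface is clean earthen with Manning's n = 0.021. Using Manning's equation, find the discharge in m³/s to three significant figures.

7.33 m³/s

A = b·y = 4.81 × 1.54 = 7.407 m²
P = b + 2y = 4.81 + 2×1.54 = 7.890 m
R = A/P = 7.407/7.890 = 0.9388 m
Q = (1/n)·A·R^(2/3)·S^(1/2) = (1/0.021) × 7.407 × 0.9388^(2/3) × 0.00047^(1/2) = 7.332 m³/s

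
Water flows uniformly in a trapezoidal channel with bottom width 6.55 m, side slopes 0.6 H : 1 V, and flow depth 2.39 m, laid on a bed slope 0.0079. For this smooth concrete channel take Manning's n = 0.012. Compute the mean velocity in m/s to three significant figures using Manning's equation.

A = (b + z·y)·y = (6.55 + 0.6×2.39)×2.39 = 19.08 m²
P = b + 2y√(1+z²) = 6.55 + 2×2.39×√(1+0.6²) = 12.12 m
R = A/P = 19.08/12.12 = 1.574 m
Q = (1/n)·A·R^(2/3)·S^(1/2) = (1/0.012) × 19.08 × 1.574^(2/3) × 0.0079^(1/2) = 191.2 m³/s
V = Q/A = 191.2/19.08 = 10.02 m/s

10.0 m/s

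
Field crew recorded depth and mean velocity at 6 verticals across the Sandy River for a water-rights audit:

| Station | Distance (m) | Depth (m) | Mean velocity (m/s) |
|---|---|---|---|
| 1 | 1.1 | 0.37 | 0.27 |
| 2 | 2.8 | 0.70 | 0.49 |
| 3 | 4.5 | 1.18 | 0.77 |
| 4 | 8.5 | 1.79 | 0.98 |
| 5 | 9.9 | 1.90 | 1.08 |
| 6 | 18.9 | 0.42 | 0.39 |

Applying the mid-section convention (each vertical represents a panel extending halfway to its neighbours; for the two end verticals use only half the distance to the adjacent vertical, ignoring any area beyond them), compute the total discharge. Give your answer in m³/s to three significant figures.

w_1 = (2.8 − 1.1)/2 = 0.85 m; q_1 = 0.27 × 0.37 × 0.85 = 0.08492 m³/s
w_2 = (4.5 − 1.1)/2 = 1.7 m; q_2 = 0.49 × 0.70 × 1.7 = 0.5831 m³/s
w_3 = (8.5 − 2.8)/2 = 2.85 m; q_3 = 0.77 × 1.18 × 2.85 = 2.590 m³/s
w_4 = (9.9 − 4.5)/2 = 2.7 m; q_4 = 0.98 × 1.79 × 2.7 = 4.736 m³/s
w_5 = (18.9 − 8.5)/2 = 5.2 m; q_5 = 1.08 × 1.90 × 5.2 = 10.67 m³/s
w_6 = (18.9 − 9.9)/2 = 4.5 m; q_6 = 0.39 × 0.42 × 4.5 = 0.7371 m³/s
Q = Σ qᵢ = 19.40 m³/s

19.4 m³/s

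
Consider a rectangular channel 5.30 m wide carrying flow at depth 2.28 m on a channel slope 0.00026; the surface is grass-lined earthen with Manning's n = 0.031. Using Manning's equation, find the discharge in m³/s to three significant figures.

A = b·y = 5.30 × 2.28 = 12.08 m²
P = b + 2y = 5.30 + 2×2.28 = 9.860 m
R = A/P = 12.08/9.860 = 1.226 m
Q = (1/n)·A·R^(2/3)·S^(1/2) = (1/0.031) × 12.08 × 1.226^(2/3) × 0.00026^(1/2) = 7.198 m³/s

7.20 m³/s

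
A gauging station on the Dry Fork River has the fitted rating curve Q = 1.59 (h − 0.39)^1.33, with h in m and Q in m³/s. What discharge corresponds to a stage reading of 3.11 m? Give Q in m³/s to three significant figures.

Q = 1.59 × (3.11 − 0.39)^1.33 = 1.59 × 2.72^1.33 = 6.017 m³/s

6.02 m³/s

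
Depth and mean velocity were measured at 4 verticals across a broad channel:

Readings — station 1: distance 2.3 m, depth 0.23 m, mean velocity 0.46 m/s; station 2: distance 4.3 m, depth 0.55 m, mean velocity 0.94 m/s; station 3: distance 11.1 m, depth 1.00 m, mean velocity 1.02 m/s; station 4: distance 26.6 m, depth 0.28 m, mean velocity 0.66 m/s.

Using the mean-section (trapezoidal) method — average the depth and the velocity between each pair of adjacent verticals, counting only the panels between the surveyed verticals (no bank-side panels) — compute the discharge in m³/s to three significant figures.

Panel 1-2: Δb = 2 m, d̄ = (0.23+0.55)/2 = 0.39, v̄ = (0.46+0.94)/2 = 0.7 → q = 2×0.39×0.7 = 0.5460 m³/s
Panel 2-3: Δb = 6.8 m, d̄ = (0.55+1.00)/2 = 0.775, v̄ = (0.94+1.02)/2 = 0.98 → q = 6.8×0.775×0.98 = 5.165 m³/s
Panel 3-4: Δb = 15.5 m, d̄ = (1.00+0.28)/2 = 0.64, v̄ = (1.02+0.66)/2 = 0.84 → q = 15.5×0.64×0.84 = 8.333 m³/s
Q = Σ q = 14.04 m³/s

14.0 m³/s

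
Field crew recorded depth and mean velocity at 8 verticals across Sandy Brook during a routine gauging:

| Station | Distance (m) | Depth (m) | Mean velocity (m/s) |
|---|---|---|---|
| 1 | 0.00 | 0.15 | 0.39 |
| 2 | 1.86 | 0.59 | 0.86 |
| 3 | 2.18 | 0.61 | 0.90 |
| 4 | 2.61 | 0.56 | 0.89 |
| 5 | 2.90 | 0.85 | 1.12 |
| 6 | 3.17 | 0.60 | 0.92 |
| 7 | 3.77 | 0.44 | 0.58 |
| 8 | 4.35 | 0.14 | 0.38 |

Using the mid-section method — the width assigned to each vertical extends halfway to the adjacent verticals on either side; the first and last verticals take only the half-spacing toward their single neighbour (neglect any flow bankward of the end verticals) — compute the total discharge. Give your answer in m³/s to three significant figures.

w_1 = (1.86 − 0.00)/2 = 0.93 m; q_1 = 0.39 × 0.15 × 0.93 = 0.05441 m³/s
w_2 = (2.18 − 0.00)/2 = 1.09 m; q_2 = 0.86 × 0.59 × 1.09 = 0.5531 m³/s
w_3 = (2.61 − 1.86)/2 = 0.375 m; q_3 = 0.90 × 0.61 × 0.375 = 0.2059 m³/s
w_4 = (2.90 − 2.18)/2 = 0.36 m; q_4 = 0.89 × 0.56 × 0.36 = 0.1794 m³/s
w_5 = (3.17 − 2.61)/2 = 0.28 m; q_5 = 1.12 × 0.85 × 0.28 = 0.2666 m³/s
w_6 = (3.77 − 2.90)/2 = 0.435 m; q_6 = 0.92 × 0.60 × 0.435 = 0.2401 m³/s
w_7 = (4.35 − 3.17)/2 = 0.59 m; q_7 = 0.58 × 0.44 × 0.59 = 0.1506 m³/s
w_8 = (4.35 − 3.77)/2 = 0.29 m; q_8 = 0.38 × 0.14 × 0.29 = 0.01543 m³/s
Q = Σ qᵢ = 1.665 m³/s

1.67 m³/s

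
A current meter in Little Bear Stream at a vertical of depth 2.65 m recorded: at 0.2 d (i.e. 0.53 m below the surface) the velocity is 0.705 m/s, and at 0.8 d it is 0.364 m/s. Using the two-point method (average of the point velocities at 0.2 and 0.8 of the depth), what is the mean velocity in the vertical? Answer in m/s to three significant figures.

v̄ = (0.705 + 0.364) / 2 = 0.5345 m/s

0.535 m/s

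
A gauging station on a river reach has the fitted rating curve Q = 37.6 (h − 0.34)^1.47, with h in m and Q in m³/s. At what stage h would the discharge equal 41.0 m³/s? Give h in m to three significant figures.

1.40 m

h − h₀ = (Q/C)^(1/b) = (41.0/37.6)^(1/1.47) = 1.061 m
h = 0.34 + 1.061 = 1.401 m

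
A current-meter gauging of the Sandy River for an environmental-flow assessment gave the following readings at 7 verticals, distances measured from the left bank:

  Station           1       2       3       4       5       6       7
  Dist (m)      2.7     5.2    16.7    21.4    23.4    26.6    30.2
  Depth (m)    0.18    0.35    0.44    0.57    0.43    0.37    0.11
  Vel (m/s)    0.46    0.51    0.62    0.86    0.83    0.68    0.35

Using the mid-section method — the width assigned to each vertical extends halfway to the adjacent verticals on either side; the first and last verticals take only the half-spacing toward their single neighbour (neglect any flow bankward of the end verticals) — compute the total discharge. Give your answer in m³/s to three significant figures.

7.06 m³/s

w_1 = (5.2 − 2.7)/2 = 1.25 m; q_1 = 0.46 × 0.18 × 1.25 = 0.1035 m³/s
w_2 = (16.7 − 2.7)/2 = 7 m; q_2 = 0.51 × 0.35 × 7 = 1.250 m³/s
w_3 = (21.4 − 5.2)/2 = 8.1 m; q_3 = 0.62 × 0.44 × 8.1 = 2.210 m³/s
w_4 = (23.4 − 16.7)/2 = 3.35 m; q_4 = 0.86 × 0.57 × 3.35 = 1.642 m³/s
w_5 = (26.6 − 21.4)/2 = 2.6 m; q_5 = 0.83 × 0.43 × 2.6 = 0.9279 m³/s
w_6 = (30.2 − 23.4)/2 = 3.4 m; q_6 = 0.68 × 0.37 × 3.4 = 0.8554 m³/s
w_7 = (30.2 − 26.6)/2 = 1.8 m; q_7 = 0.35 × 0.11 × 1.8 = 0.06930 m³/s
Q = Σ qᵢ = 7.058 m³/s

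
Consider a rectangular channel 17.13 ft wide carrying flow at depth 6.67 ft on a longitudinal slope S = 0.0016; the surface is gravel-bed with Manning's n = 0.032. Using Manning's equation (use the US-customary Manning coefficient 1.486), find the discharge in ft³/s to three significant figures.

A = b·y = 17.13 × 6.67 = 114.3 ft²
P = b + 2y = 17.13 + 2×6.67 = 30.47 ft
R = A/P = 114.3/30.47 = 3.750 ft
Q = (1.486/n)·A·R^(2/3)·S^(1/2) = (1.486/0.032) × 114.3 × 3.750^(2/3) × 0.0016^(1/2) = 512.3 ft³/s

512 ft³/s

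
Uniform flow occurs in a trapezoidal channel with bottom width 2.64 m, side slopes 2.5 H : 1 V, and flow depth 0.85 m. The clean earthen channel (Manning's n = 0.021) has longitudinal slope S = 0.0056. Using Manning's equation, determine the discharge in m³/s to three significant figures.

A = (b + z·y)·y = (2.64 + 2.5×0.85)×0.85 = 4.050 m²
P = b + 2y√(1+z²) = 2.64 + 2×0.85×√(1+2.5²) = 7.217 m
R = A/P = 4.050/7.217 = 0.5612 m
Q = (1/n)·A·R^(2/3)·S^(1/2) = (1/0.021) × 4.050 × 0.5612^(2/3) × 0.0056^(1/2) = 9.820 m³/s

9.82 m³/s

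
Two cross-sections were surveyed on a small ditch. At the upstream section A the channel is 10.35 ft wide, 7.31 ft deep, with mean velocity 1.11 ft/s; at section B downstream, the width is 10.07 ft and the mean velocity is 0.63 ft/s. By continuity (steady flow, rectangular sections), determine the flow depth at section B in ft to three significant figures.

13.2 ft

Q = A₁V₁ = (10.35×7.31) × 1.11 = 83.98 ft³/s
d₂ = Q/(b₂ V₂) = 83.98/(10.07×0.63) = 13.24 ft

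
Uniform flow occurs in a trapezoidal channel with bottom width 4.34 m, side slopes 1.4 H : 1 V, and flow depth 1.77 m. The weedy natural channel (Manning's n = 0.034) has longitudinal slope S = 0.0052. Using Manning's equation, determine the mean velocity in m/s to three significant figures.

A = (b + z·y)·y = (4.34 + 1.4×1.77)×1.77 = 12.07 m²
P = b + 2y√(1+z²) = 4.34 + 2×1.77×√(1+1.4²) = 10.43 m
R = A/P = 12.07/10.43 = 1.157 m
Q = (1/n)·A·R^(2/3)·S^(1/2) = (1/0.034) × 12.07 × 1.157^(2/3) × 0.0052^(1/2) = 28.21 m³/s
V = Q/A = 28.21/12.07 = 2.337 m/s

2.34 m/s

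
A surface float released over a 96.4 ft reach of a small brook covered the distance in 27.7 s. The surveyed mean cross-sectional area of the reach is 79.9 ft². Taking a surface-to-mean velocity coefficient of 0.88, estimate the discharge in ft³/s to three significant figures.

v_surface = L / t̄ = 96.4 / 27.7 = 3.480 ft/s
v_mean = 0.88 × 3.480 = 3.063 ft/s
Q = A × v_mean = 79.9 × 3.063 = 244.7 ft³/s

245 ft³/s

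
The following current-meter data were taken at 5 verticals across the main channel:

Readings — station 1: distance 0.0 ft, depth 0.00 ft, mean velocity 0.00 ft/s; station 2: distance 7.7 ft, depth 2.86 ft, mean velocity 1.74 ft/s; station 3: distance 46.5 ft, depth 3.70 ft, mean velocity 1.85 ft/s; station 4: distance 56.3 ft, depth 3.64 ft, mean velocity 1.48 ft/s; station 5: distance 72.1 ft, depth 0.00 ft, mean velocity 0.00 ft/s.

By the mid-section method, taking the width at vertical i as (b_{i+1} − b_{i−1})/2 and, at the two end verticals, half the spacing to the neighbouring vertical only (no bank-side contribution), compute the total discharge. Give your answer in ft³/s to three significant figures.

w_2 = (46.5 − 0.0)/2 = 23.25 ft; q_2 = 1.74 × 2.86 × 23.25 = 115.7 ft³/s
w_3 = (56.3 − 7.7)/2 = 24.3 ft; q_3 = 1.85 × 3.70 × 24.3 = 166.3 ft³/s
w_4 = (72.1 − 46.5)/2 = 12.8 ft; q_4 = 1.48 × 3.64 × 12.8 = 68.96 ft³/s
Stations 1, 5 contribute zero (depth or velocity is 0).
Q = Σ qᵢ = 351.0 ft³/s

351 ft³/s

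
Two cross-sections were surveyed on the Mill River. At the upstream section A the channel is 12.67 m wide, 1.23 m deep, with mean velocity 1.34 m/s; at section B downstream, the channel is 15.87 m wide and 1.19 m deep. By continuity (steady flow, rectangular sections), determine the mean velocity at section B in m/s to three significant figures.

1.11 m/s

Q = A₁V₁ = (12.67×1.23) × 1.34 = 20.88 m³/s
A₂ = 15.87 × 1.19 = 18.89 m²
V₂ = Q/A₂ = 20.88/18.89 = 1.106 m/s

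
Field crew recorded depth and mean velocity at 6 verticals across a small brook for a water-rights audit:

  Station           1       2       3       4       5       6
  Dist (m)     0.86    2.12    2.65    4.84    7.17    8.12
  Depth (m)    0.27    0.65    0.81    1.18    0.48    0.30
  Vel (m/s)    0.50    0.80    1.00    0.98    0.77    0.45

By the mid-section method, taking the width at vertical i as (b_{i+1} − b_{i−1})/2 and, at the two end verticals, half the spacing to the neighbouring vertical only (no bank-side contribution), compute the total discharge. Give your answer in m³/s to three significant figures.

w_1 = (2.12 − 0.86)/2 = 0.63 m; q_1 = 0.50 × 0.27 × 0.63 = 0.08505 m³/s
w_2 = (2.65 − 0.86)/2 = 0.895 m; q_2 = 0.80 × 0.65 × 0.895 = 0.4654 m³/s
w_3 = (4.84 − 2.12)/2 = 1.36 m; q_3 = 1.00 × 0.81 × 1.36 = 1.102 m³/s
w_4 = (7.17 − 2.65)/2 = 2.26 m; q_4 = 0.98 × 1.18 × 2.26 = 2.613 m³/s
w_5 = (8.12 − 4.84)/2 = 1.64 m; q_5 = 0.77 × 0.48 × 1.64 = 0.6061 m³/s
w_6 = (8.12 − 7.17)/2 = 0.475 m; q_6 = 0.45 × 0.30 × 0.475 = 0.06413 m³/s
Q = Σ qᵢ = 4.936 m³/s

4.94 m³/s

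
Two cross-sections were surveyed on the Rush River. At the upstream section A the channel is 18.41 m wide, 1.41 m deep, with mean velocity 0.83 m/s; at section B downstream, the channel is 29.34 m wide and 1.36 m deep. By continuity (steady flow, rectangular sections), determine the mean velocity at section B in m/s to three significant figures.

0.540 m/s

Q = A₁V₁ = (18.41×1.41) × 0.83 = 21.55 m³/s
A₂ = 29.34 × 1.36 = 39.90 m²
V₂ = Q/A₂ = 21.55/39.90 = 0.5399 m/s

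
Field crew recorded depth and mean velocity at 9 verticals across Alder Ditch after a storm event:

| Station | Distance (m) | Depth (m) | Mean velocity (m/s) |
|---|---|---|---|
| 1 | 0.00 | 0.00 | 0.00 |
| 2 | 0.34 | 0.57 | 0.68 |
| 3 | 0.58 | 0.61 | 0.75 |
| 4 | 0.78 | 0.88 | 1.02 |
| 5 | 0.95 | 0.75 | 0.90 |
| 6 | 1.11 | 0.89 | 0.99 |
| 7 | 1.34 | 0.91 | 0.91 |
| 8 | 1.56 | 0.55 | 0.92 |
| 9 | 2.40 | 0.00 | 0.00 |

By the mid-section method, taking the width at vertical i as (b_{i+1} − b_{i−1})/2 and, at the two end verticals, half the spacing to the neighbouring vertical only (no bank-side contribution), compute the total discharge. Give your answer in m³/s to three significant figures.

1.12 m³/s

w_2 = (0.58 − 0.00)/2 = 0.29 m; q_2 = 0.68 × 0.57 × 0.29 = 0.1124 m³/s
w_3 = (0.78 − 0.34)/2 = 0.22 m; q_3 = 0.75 × 0.61 × 0.22 = 0.1007 m³/s
w_4 = (0.95 − 0.58)/2 = 0.185 m; q_4 = 1.02 × 0.88 × 0.185 = 0.1661 m³/s
w_5 = (1.11 − 0.78)/2 = 0.165 m; q_5 = 0.90 × 0.75 × 0.165 = 0.1114 m³/s
w_6 = (1.34 − 0.95)/2 = 0.195 m; q_6 = 0.99 × 0.89 × 0.195 = 0.1718 m³/s
w_7 = (1.56 − 1.11)/2 = 0.225 m; q_7 = 0.91 × 0.91 × 0.225 = 0.1863 m³/s
w_8 = (2.40 − 1.34)/2 = 0.53 m; q_8 = 0.92 × 0.55 × 0.53 = 0.2682 m³/s
Stations 1, 9 contribute zero (depth or velocity is 0).
Q = Σ qᵢ = 1.117 m³/s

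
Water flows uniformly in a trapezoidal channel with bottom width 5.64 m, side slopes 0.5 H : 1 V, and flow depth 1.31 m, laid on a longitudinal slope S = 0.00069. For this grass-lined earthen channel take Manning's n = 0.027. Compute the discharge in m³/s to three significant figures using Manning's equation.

7.82 m³/s

A = (b + z·y)·y = (5.64 + 0.5×1.31)×1.31 = 8.246 m²
P = b + 2y√(1+z²) = 5.64 + 2×1.31×√(1+0.5²) = 8.569 m
R = A/P = 8.246/8.569 = 0.9623 m
Q = (1/n)·A·R^(2/3)·S^(1/2) = (1/0.027) × 8.246 × 0.9623^(2/3) × 0.00069^(1/2) = 7.820 m³/s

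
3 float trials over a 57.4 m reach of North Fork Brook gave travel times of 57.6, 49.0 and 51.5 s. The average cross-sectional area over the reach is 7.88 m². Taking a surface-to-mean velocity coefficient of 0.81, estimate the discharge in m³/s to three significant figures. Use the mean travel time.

6.95 m³/s

t̄ = (57.6 + 49.0 + 51.5) / 3 = 52.7 s
v_surface = L / t̄ = 57.4 / 52.7 = 1.089 m/s
v_mean = 0.81 × 1.089 = 0.8822 m/s
Q = A × v_mean = 7.88 × 0.8822 = 6.952 m³/s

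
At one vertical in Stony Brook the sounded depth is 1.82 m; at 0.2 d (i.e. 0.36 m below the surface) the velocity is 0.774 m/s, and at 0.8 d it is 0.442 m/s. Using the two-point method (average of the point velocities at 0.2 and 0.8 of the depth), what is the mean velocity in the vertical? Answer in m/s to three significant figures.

v̄ = (0.774 + 0.442) / 2 = 0.6080 m/s

0.608 m/s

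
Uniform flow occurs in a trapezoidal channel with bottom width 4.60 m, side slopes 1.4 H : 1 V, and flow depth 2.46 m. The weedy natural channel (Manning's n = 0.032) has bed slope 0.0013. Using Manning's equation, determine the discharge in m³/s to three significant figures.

A = (b + z·y)·y = (4.60 + 1.4×2.46)×2.46 = 19.79 m²
P = b + 2y√(1+z²) = 4.60 + 2×2.46×√(1+1.4²) = 13.06 m
R = A/P = 19.79/13.06 = 1.515 m
Q = (1/n)·A·R^(2/3)·S^(1/2) = (1/0.032) × 19.79 × 1.515^(2/3) × 0.0013^(1/2) = 29.41 m³/s

29.4 m³/s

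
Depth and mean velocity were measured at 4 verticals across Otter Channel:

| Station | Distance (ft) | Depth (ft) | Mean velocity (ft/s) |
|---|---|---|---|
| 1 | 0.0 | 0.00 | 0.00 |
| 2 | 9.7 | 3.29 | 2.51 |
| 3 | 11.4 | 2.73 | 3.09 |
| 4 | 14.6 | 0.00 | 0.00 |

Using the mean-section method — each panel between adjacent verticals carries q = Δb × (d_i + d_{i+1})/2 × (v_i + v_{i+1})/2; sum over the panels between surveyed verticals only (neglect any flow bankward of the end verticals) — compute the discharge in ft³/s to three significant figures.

41.1 ft³/s

Panel 1-2: Δb = 9.7 ft, d̄ = (0.00+3.29)/2 = 1.645, v̄ = (0.00+2.51)/2 = 1.255 → q = 9.7×1.645×1.255 = 20.03 ft³/s
Panel 2-3: Δb = 1.7 ft, d̄ = (3.29+2.73)/2 = 3.01, v̄ = (2.51+3.09)/2 = 2.8 → q = 1.7×3.01×2.8 = 14.33 ft³/s
Panel 3-4: Δb = 3.2 ft, d̄ = (2.73+0.00)/2 = 1.365, v̄ = (3.09+0.00)/2 = 1.545 → q = 3.2×1.365×1.545 = 6.749 ft³/s
Q = Σ q = 41.10 ft³/s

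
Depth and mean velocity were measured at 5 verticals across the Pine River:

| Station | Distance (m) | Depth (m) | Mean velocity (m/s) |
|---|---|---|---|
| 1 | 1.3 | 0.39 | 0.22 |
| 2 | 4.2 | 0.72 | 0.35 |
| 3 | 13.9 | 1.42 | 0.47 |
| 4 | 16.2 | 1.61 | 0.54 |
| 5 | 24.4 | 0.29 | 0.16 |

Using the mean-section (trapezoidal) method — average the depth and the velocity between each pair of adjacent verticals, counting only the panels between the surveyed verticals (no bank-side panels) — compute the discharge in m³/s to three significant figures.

9.20 m³/s

Panel 1-2: Δb = 2.9 m, d̄ = (0.39+0.72)/2 = 0.555, v̄ = (0.22+0.35)/2 = 0.285 → q = 2.9×0.555×0.285 = 0.4587 m³/s
Panel 2-3: Δb = 9.7 m, d̄ = (0.72+1.42)/2 = 1.07, v̄ = (0.35+0.47)/2 = 0.41 → q = 9.7×1.07×0.41 = 4.255 m³/s
Panel 3-4: Δb = 2.3 m, d̄ = (1.42+1.61)/2 = 1.515, v̄ = (0.47+0.54)/2 = 0.505 → q = 2.3×1.515×0.505 = 1.760 m³/s
Panel 4-5: Δb = 8.2 m, d̄ = (1.61+0.29)/2 = 0.95, v̄ = (0.54+0.16)/2 = 0.35 → q = 8.2×0.95×0.35 = 2.727 m³/s
Q = Σ q = 9.200 m³/s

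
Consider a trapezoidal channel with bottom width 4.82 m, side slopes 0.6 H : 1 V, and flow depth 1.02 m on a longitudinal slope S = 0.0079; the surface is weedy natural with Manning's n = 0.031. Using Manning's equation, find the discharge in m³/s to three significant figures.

A = (b + z·y)·y = (4.82 + 0.6×1.02)×1.02 = 5.541 m²
P = b + 2y√(1+z²) = 4.82 + 2×1.02×√(1+0.6²) = 7.199 m
R = A/P = 5.541/7.199 = 0.7696 m
Q = (1/n)·A·R^(2/3)·S^(1/2) = (1/0.031) × 5.541 × 0.7696^(2/3) × 0.0079^(1/2) = 13.34 m³/s

13.3 m³/s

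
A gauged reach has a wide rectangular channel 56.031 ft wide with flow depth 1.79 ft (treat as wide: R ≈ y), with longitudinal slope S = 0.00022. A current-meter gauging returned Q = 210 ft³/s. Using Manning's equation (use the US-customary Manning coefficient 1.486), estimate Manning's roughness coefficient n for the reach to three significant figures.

0.0155

A = b·y = 56.031 × 1.79 = 100.3 ft²
Wide channel: R ≈ y = 1.79 ft
n = (1.486/Q)·A·R^(2/3)·S^(1/2) = (1.486/210) × 100.3 × 1.474 × 0.01483 = 0.01552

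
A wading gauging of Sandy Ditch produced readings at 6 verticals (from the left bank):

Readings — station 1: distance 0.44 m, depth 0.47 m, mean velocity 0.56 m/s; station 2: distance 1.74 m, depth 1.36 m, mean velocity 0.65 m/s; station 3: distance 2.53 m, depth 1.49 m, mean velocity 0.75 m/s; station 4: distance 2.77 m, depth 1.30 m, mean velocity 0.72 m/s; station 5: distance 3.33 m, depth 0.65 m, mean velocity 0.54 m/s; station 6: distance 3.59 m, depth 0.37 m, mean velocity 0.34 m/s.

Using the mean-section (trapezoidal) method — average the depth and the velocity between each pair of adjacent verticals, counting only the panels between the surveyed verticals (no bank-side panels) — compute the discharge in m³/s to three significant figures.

2.16 m³/s

Panel 1-2: Δb = 1.3 m, d̄ = (0.47+1.36)/2 = 0.915, v̄ = (0.56+0.65)/2 = 0.605 → q = 1.3×0.915×0.605 = 0.7196 m³/s
Panel 2-3: Δb = 0.79 m, d̄ = (1.36+1.49)/2 = 1.425, v̄ = (0.65+0.75)/2 = 0.7 → q = 0.79×1.425×0.7 = 0.7880 m³/s
Panel 3-4: Δb = 0.24 m, d̄ = (1.49+1.30)/2 = 1.395, v̄ = (0.75+0.72)/2 = 0.735 → q = 0.24×1.395×0.735 = 0.2461 m³/s
Panel 4-5: Δb = 0.56 m, d̄ = (1.30+0.65)/2 = 0.975, v̄ = (0.72+0.54)/2 = 0.63 → q = 0.56×0.975×0.63 = 0.3440 m³/s
Panel 5-6: Δb = 0.26 m, d̄ = (0.65+0.37)/2 = 0.51, v̄ = (0.54+0.34)/2 = 0.44 → q = 0.26×0.51×0.44 = 0.05834 m³/s
Q = Σ q = 2.156 m³/s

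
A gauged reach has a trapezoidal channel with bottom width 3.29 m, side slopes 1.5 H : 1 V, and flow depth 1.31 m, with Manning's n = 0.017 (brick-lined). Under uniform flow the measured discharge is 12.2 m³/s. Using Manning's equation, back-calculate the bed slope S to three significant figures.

0.00111

A = (b + z·y)·y = (3.29 + 1.5×1.31)×1.31 = 6.884 m²
P = b + 2y√(1+z²) = 3.29 + 2×1.31×√(1+1.5²) = 8.013 m
R = A/P = 6.884/8.013 = 0.8591 m
S = (Q·n / (1·A·R^(2/3)))² = (12.2×0.017 / (1×6.884×0.9037))² = 0.001111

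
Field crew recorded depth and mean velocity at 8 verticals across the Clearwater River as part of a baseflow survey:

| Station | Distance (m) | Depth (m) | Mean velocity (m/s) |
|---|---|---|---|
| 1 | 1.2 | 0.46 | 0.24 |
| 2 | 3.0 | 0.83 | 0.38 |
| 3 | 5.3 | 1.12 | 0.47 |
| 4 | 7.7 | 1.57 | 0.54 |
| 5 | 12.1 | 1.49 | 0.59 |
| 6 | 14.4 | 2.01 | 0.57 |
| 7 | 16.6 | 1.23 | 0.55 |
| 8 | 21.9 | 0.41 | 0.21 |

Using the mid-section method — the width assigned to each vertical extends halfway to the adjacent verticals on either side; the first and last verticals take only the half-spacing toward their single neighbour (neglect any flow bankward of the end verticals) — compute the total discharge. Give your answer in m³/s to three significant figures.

w_1 = (3.0 − 1.2)/2 = 0.9 m; q_1 = 0.24 × 0.46 × 0.9 = 0.09936 m³/s
w_2 = (5.3 − 1.2)/2 = 2.05 m; q_2 = 0.38 × 0.83 × 2.05 = 0.6466 m³/s
w_3 = (7.7 − 3.0)/2 = 2.35 m; q_3 = 0.47 × 1.12 × 2.35 = 1.237 m³/s
w_4 = (12.1 − 5.3)/2 = 3.4 m; q_4 = 0.54 × 1.57 × 3.4 = 2.883 m³/s
w_5 = (14.4 − 7.7)/2 = 3.35 m; q_5 = 0.59 × 1.49 × 3.35 = 2.945 m³/s
w_6 = (16.6 − 12.1)/2 = 2.25 m; q_6 = 0.57 × 2.01 × 2.25 = 2.578 m³/s
w_7 = (21.9 − 14.4)/2 = 3.75 m; q_7 = 0.55 × 1.23 × 3.75 = 2.537 m³/s
w_8 = (21.9 − 16.6)/2 = 2.65 m; q_8 = 0.21 × 0.41 × 2.65 = 0.2282 m³/s
Q = Σ qᵢ = 13.15 m³/s

13.2 m³/s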